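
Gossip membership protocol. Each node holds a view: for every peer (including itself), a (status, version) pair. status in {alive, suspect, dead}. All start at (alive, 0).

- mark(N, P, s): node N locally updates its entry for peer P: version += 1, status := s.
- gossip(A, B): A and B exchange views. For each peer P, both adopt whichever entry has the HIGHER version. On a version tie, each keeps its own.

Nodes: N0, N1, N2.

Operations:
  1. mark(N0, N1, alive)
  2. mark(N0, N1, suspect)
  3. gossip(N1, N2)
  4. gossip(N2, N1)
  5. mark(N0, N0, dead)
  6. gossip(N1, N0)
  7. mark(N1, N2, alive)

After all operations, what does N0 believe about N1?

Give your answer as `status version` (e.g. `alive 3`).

Op 1: N0 marks N1=alive -> (alive,v1)
Op 2: N0 marks N1=suspect -> (suspect,v2)
Op 3: gossip N1<->N2 -> N1.N0=(alive,v0) N1.N1=(alive,v0) N1.N2=(alive,v0) | N2.N0=(alive,v0) N2.N1=(alive,v0) N2.N2=(alive,v0)
Op 4: gossip N2<->N1 -> N2.N0=(alive,v0) N2.N1=(alive,v0) N2.N2=(alive,v0) | N1.N0=(alive,v0) N1.N1=(alive,v0) N1.N2=(alive,v0)
Op 5: N0 marks N0=dead -> (dead,v1)
Op 6: gossip N1<->N0 -> N1.N0=(dead,v1) N1.N1=(suspect,v2) N1.N2=(alive,v0) | N0.N0=(dead,v1) N0.N1=(suspect,v2) N0.N2=(alive,v0)
Op 7: N1 marks N2=alive -> (alive,v1)

Answer: suspect 2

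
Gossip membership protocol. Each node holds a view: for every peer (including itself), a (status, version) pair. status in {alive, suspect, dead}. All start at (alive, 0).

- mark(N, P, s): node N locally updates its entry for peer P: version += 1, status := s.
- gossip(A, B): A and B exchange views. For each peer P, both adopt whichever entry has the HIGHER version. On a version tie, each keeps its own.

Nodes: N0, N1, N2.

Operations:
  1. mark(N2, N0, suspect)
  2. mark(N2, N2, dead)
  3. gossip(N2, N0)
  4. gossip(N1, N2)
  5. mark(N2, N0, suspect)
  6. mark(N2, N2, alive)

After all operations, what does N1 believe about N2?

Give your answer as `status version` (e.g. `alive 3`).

Op 1: N2 marks N0=suspect -> (suspect,v1)
Op 2: N2 marks N2=dead -> (dead,v1)
Op 3: gossip N2<->N0 -> N2.N0=(suspect,v1) N2.N1=(alive,v0) N2.N2=(dead,v1) | N0.N0=(suspect,v1) N0.N1=(alive,v0) N0.N2=(dead,v1)
Op 4: gossip N1<->N2 -> N1.N0=(suspect,v1) N1.N1=(alive,v0) N1.N2=(dead,v1) | N2.N0=(suspect,v1) N2.N1=(alive,v0) N2.N2=(dead,v1)
Op 5: N2 marks N0=suspect -> (suspect,v2)
Op 6: N2 marks N2=alive -> (alive,v2)

Answer: dead 1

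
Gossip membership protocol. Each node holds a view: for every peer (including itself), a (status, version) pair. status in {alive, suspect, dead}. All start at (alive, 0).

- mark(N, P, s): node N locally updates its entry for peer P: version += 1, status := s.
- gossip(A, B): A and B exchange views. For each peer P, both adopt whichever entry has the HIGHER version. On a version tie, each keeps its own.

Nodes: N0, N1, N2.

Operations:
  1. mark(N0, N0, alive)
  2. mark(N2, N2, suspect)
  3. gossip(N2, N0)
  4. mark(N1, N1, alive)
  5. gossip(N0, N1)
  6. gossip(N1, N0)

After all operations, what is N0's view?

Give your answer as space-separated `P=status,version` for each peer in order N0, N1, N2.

Op 1: N0 marks N0=alive -> (alive,v1)
Op 2: N2 marks N2=suspect -> (suspect,v1)
Op 3: gossip N2<->N0 -> N2.N0=(alive,v1) N2.N1=(alive,v0) N2.N2=(suspect,v1) | N0.N0=(alive,v1) N0.N1=(alive,v0) N0.N2=(suspect,v1)
Op 4: N1 marks N1=alive -> (alive,v1)
Op 5: gossip N0<->N1 -> N0.N0=(alive,v1) N0.N1=(alive,v1) N0.N2=(suspect,v1) | N1.N0=(alive,v1) N1.N1=(alive,v1) N1.N2=(suspect,v1)
Op 6: gossip N1<->N0 -> N1.N0=(alive,v1) N1.N1=(alive,v1) N1.N2=(suspect,v1) | N0.N0=(alive,v1) N0.N1=(alive,v1) N0.N2=(suspect,v1)

Answer: N0=alive,1 N1=alive,1 N2=suspect,1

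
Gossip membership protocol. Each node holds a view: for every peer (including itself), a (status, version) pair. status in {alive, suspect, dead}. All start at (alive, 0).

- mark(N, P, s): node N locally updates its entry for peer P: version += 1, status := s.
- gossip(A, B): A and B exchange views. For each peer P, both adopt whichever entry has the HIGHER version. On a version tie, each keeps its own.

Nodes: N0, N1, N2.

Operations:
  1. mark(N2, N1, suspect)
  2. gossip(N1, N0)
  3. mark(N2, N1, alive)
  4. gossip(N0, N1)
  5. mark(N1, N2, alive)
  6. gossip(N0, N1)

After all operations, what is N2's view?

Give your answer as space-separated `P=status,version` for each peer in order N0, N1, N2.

Op 1: N2 marks N1=suspect -> (suspect,v1)
Op 2: gossip N1<->N0 -> N1.N0=(alive,v0) N1.N1=(alive,v0) N1.N2=(alive,v0) | N0.N0=(alive,v0) N0.N1=(alive,v0) N0.N2=(alive,v0)
Op 3: N2 marks N1=alive -> (alive,v2)
Op 4: gossip N0<->N1 -> N0.N0=(alive,v0) N0.N1=(alive,v0) N0.N2=(alive,v0) | N1.N0=(alive,v0) N1.N1=(alive,v0) N1.N2=(alive,v0)
Op 5: N1 marks N2=alive -> (alive,v1)
Op 6: gossip N0<->N1 -> N0.N0=(alive,v0) N0.N1=(alive,v0) N0.N2=(alive,v1) | N1.N0=(alive,v0) N1.N1=(alive,v0) N1.N2=(alive,v1)

Answer: N0=alive,0 N1=alive,2 N2=alive,0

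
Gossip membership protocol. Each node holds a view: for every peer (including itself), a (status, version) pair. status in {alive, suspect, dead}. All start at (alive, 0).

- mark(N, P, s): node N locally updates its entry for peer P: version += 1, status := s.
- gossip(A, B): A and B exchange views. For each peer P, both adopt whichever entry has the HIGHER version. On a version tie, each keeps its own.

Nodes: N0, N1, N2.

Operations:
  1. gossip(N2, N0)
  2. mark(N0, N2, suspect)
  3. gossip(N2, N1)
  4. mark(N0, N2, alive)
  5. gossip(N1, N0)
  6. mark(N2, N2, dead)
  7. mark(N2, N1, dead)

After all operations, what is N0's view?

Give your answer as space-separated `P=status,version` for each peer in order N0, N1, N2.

Answer: N0=alive,0 N1=alive,0 N2=alive,2

Derivation:
Op 1: gossip N2<->N0 -> N2.N0=(alive,v0) N2.N1=(alive,v0) N2.N2=(alive,v0) | N0.N0=(alive,v0) N0.N1=(alive,v0) N0.N2=(alive,v0)
Op 2: N0 marks N2=suspect -> (suspect,v1)
Op 3: gossip N2<->N1 -> N2.N0=(alive,v0) N2.N1=(alive,v0) N2.N2=(alive,v0) | N1.N0=(alive,v0) N1.N1=(alive,v0) N1.N2=(alive,v0)
Op 4: N0 marks N2=alive -> (alive,v2)
Op 5: gossip N1<->N0 -> N1.N0=(alive,v0) N1.N1=(alive,v0) N1.N2=(alive,v2) | N0.N0=(alive,v0) N0.N1=(alive,v0) N0.N2=(alive,v2)
Op 6: N2 marks N2=dead -> (dead,v1)
Op 7: N2 marks N1=dead -> (dead,v1)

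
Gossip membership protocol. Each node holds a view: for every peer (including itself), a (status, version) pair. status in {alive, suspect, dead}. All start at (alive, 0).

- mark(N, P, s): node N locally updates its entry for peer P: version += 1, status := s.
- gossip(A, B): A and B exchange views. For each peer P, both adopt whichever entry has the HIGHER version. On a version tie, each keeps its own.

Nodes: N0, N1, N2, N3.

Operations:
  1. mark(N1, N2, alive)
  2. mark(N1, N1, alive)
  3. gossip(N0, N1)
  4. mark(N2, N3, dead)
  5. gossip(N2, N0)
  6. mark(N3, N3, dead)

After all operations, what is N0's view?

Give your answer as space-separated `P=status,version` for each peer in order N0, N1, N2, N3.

Answer: N0=alive,0 N1=alive,1 N2=alive,1 N3=dead,1

Derivation:
Op 1: N1 marks N2=alive -> (alive,v1)
Op 2: N1 marks N1=alive -> (alive,v1)
Op 3: gossip N0<->N1 -> N0.N0=(alive,v0) N0.N1=(alive,v1) N0.N2=(alive,v1) N0.N3=(alive,v0) | N1.N0=(alive,v0) N1.N1=(alive,v1) N1.N2=(alive,v1) N1.N3=(alive,v0)
Op 4: N2 marks N3=dead -> (dead,v1)
Op 5: gossip N2<->N0 -> N2.N0=(alive,v0) N2.N1=(alive,v1) N2.N2=(alive,v1) N2.N3=(dead,v1) | N0.N0=(alive,v0) N0.N1=(alive,v1) N0.N2=(alive,v1) N0.N3=(dead,v1)
Op 6: N3 marks N3=dead -> (dead,v1)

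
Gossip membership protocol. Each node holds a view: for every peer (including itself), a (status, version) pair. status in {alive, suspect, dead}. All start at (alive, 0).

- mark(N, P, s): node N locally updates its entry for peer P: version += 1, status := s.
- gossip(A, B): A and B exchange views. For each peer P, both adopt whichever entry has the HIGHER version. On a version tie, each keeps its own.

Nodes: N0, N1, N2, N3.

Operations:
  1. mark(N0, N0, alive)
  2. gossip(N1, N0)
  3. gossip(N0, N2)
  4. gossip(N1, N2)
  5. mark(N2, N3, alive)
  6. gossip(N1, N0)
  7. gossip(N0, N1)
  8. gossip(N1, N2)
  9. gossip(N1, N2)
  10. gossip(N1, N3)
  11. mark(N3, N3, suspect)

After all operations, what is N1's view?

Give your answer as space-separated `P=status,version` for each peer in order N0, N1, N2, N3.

Answer: N0=alive,1 N1=alive,0 N2=alive,0 N3=alive,1

Derivation:
Op 1: N0 marks N0=alive -> (alive,v1)
Op 2: gossip N1<->N0 -> N1.N0=(alive,v1) N1.N1=(alive,v0) N1.N2=(alive,v0) N1.N3=(alive,v0) | N0.N0=(alive,v1) N0.N1=(alive,v0) N0.N2=(alive,v0) N0.N3=(alive,v0)
Op 3: gossip N0<->N2 -> N0.N0=(alive,v1) N0.N1=(alive,v0) N0.N2=(alive,v0) N0.N3=(alive,v0) | N2.N0=(alive,v1) N2.N1=(alive,v0) N2.N2=(alive,v0) N2.N3=(alive,v0)
Op 4: gossip N1<->N2 -> N1.N0=(alive,v1) N1.N1=(alive,v0) N1.N2=(alive,v0) N1.N3=(alive,v0) | N2.N0=(alive,v1) N2.N1=(alive,v0) N2.N2=(alive,v0) N2.N3=(alive,v0)
Op 5: N2 marks N3=alive -> (alive,v1)
Op 6: gossip N1<->N0 -> N1.N0=(alive,v1) N1.N1=(alive,v0) N1.N2=(alive,v0) N1.N3=(alive,v0) | N0.N0=(alive,v1) N0.N1=(alive,v0) N0.N2=(alive,v0) N0.N3=(alive,v0)
Op 7: gossip N0<->N1 -> N0.N0=(alive,v1) N0.N1=(alive,v0) N0.N2=(alive,v0) N0.N3=(alive,v0) | N1.N0=(alive,v1) N1.N1=(alive,v0) N1.N2=(alive,v0) N1.N3=(alive,v0)
Op 8: gossip N1<->N2 -> N1.N0=(alive,v1) N1.N1=(alive,v0) N1.N2=(alive,v0) N1.N3=(alive,v1) | N2.N0=(alive,v1) N2.N1=(alive,v0) N2.N2=(alive,v0) N2.N3=(alive,v1)
Op 9: gossip N1<->N2 -> N1.N0=(alive,v1) N1.N1=(alive,v0) N1.N2=(alive,v0) N1.N3=(alive,v1) | N2.N0=(alive,v1) N2.N1=(alive,v0) N2.N2=(alive,v0) N2.N3=(alive,v1)
Op 10: gossip N1<->N3 -> N1.N0=(alive,v1) N1.N1=(alive,v0) N1.N2=(alive,v0) N1.N3=(alive,v1) | N3.N0=(alive,v1) N3.N1=(alive,v0) N3.N2=(alive,v0) N3.N3=(alive,v1)
Op 11: N3 marks N3=suspect -> (suspect,v2)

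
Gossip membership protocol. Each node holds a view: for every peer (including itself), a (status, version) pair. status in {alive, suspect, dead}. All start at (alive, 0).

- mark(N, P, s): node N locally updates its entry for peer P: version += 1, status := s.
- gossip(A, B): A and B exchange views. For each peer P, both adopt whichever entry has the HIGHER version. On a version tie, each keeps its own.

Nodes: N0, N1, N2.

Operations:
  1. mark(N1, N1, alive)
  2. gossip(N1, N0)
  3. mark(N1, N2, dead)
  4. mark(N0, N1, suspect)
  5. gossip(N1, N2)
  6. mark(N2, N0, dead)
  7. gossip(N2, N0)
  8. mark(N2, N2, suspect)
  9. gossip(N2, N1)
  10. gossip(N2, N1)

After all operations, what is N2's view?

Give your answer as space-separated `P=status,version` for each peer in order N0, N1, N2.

Answer: N0=dead,1 N1=suspect,2 N2=suspect,2

Derivation:
Op 1: N1 marks N1=alive -> (alive,v1)
Op 2: gossip N1<->N0 -> N1.N0=(alive,v0) N1.N1=(alive,v1) N1.N2=(alive,v0) | N0.N0=(alive,v0) N0.N1=(alive,v1) N0.N2=(alive,v0)
Op 3: N1 marks N2=dead -> (dead,v1)
Op 4: N0 marks N1=suspect -> (suspect,v2)
Op 5: gossip N1<->N2 -> N1.N0=(alive,v0) N1.N1=(alive,v1) N1.N2=(dead,v1) | N2.N0=(alive,v0) N2.N1=(alive,v1) N2.N2=(dead,v1)
Op 6: N2 marks N0=dead -> (dead,v1)
Op 7: gossip N2<->N0 -> N2.N0=(dead,v1) N2.N1=(suspect,v2) N2.N2=(dead,v1) | N0.N0=(dead,v1) N0.N1=(suspect,v2) N0.N2=(dead,v1)
Op 8: N2 marks N2=suspect -> (suspect,v2)
Op 9: gossip N2<->N1 -> N2.N0=(dead,v1) N2.N1=(suspect,v2) N2.N2=(suspect,v2) | N1.N0=(dead,v1) N1.N1=(suspect,v2) N1.N2=(suspect,v2)
Op 10: gossip N2<->N1 -> N2.N0=(dead,v1) N2.N1=(suspect,v2) N2.N2=(suspect,v2) | N1.N0=(dead,v1) N1.N1=(suspect,v2) N1.N2=(suspect,v2)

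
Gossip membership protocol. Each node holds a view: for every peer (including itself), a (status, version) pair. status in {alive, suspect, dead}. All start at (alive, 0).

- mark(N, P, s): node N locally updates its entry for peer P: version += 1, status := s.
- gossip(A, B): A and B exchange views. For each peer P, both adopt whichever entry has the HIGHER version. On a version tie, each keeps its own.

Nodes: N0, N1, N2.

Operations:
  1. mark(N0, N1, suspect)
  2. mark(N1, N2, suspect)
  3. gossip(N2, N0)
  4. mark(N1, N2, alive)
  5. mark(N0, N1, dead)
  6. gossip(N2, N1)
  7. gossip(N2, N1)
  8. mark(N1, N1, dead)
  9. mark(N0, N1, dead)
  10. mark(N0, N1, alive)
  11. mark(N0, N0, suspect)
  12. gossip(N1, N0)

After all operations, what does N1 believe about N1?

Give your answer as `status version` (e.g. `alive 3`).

Op 1: N0 marks N1=suspect -> (suspect,v1)
Op 2: N1 marks N2=suspect -> (suspect,v1)
Op 3: gossip N2<->N0 -> N2.N0=(alive,v0) N2.N1=(suspect,v1) N2.N2=(alive,v0) | N0.N0=(alive,v0) N0.N1=(suspect,v1) N0.N2=(alive,v0)
Op 4: N1 marks N2=alive -> (alive,v2)
Op 5: N0 marks N1=dead -> (dead,v2)
Op 6: gossip N2<->N1 -> N2.N0=(alive,v0) N2.N1=(suspect,v1) N2.N2=(alive,v2) | N1.N0=(alive,v0) N1.N1=(suspect,v1) N1.N2=(alive,v2)
Op 7: gossip N2<->N1 -> N2.N0=(alive,v0) N2.N1=(suspect,v1) N2.N2=(alive,v2) | N1.N0=(alive,v0) N1.N1=(suspect,v1) N1.N2=(alive,v2)
Op 8: N1 marks N1=dead -> (dead,v2)
Op 9: N0 marks N1=dead -> (dead,v3)
Op 10: N0 marks N1=alive -> (alive,v4)
Op 11: N0 marks N0=suspect -> (suspect,v1)
Op 12: gossip N1<->N0 -> N1.N0=(suspect,v1) N1.N1=(alive,v4) N1.N2=(alive,v2) | N0.N0=(suspect,v1) N0.N1=(alive,v4) N0.N2=(alive,v2)

Answer: alive 4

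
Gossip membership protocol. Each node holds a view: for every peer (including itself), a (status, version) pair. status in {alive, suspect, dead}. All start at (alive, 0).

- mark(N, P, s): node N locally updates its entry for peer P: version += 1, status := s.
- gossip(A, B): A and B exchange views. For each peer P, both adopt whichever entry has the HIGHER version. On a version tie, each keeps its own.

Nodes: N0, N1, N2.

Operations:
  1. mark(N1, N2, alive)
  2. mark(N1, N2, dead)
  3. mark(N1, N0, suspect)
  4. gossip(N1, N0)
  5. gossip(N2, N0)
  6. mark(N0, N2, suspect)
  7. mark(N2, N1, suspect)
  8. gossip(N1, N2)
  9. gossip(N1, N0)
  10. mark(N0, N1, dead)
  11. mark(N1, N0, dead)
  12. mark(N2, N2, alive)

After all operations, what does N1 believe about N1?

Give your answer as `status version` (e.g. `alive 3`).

Answer: suspect 1

Derivation:
Op 1: N1 marks N2=alive -> (alive,v1)
Op 2: N1 marks N2=dead -> (dead,v2)
Op 3: N1 marks N0=suspect -> (suspect,v1)
Op 4: gossip N1<->N0 -> N1.N0=(suspect,v1) N1.N1=(alive,v0) N1.N2=(dead,v2) | N0.N0=(suspect,v1) N0.N1=(alive,v0) N0.N2=(dead,v2)
Op 5: gossip N2<->N0 -> N2.N0=(suspect,v1) N2.N1=(alive,v0) N2.N2=(dead,v2) | N0.N0=(suspect,v1) N0.N1=(alive,v0) N0.N2=(dead,v2)
Op 6: N0 marks N2=suspect -> (suspect,v3)
Op 7: N2 marks N1=suspect -> (suspect,v1)
Op 8: gossip N1<->N2 -> N1.N0=(suspect,v1) N1.N1=(suspect,v1) N1.N2=(dead,v2) | N2.N0=(suspect,v1) N2.N1=(suspect,v1) N2.N2=(dead,v2)
Op 9: gossip N1<->N0 -> N1.N0=(suspect,v1) N1.N1=(suspect,v1) N1.N2=(suspect,v3) | N0.N0=(suspect,v1) N0.N1=(suspect,v1) N0.N2=(suspect,v3)
Op 10: N0 marks N1=dead -> (dead,v2)
Op 11: N1 marks N0=dead -> (dead,v2)
Op 12: N2 marks N2=alive -> (alive,v3)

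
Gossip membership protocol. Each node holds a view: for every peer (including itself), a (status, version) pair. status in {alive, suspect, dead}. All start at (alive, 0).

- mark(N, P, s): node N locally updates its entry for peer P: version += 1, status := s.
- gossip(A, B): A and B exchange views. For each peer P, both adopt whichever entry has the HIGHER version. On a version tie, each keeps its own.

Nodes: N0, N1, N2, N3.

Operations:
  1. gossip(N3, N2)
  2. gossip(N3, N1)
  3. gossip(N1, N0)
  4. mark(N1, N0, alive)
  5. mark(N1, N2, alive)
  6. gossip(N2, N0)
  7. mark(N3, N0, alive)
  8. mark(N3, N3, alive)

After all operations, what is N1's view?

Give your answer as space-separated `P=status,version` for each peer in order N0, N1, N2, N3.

Op 1: gossip N3<->N2 -> N3.N0=(alive,v0) N3.N1=(alive,v0) N3.N2=(alive,v0) N3.N3=(alive,v0) | N2.N0=(alive,v0) N2.N1=(alive,v0) N2.N2=(alive,v0) N2.N3=(alive,v0)
Op 2: gossip N3<->N1 -> N3.N0=(alive,v0) N3.N1=(alive,v0) N3.N2=(alive,v0) N3.N3=(alive,v0) | N1.N0=(alive,v0) N1.N1=(alive,v0) N1.N2=(alive,v0) N1.N3=(alive,v0)
Op 3: gossip N1<->N0 -> N1.N0=(alive,v0) N1.N1=(alive,v0) N1.N2=(alive,v0) N1.N3=(alive,v0) | N0.N0=(alive,v0) N0.N1=(alive,v0) N0.N2=(alive,v0) N0.N3=(alive,v0)
Op 4: N1 marks N0=alive -> (alive,v1)
Op 5: N1 marks N2=alive -> (alive,v1)
Op 6: gossip N2<->N0 -> N2.N0=(alive,v0) N2.N1=(alive,v0) N2.N2=(alive,v0) N2.N3=(alive,v0) | N0.N0=(alive,v0) N0.N1=(alive,v0) N0.N2=(alive,v0) N0.N3=(alive,v0)
Op 7: N3 marks N0=alive -> (alive,v1)
Op 8: N3 marks N3=alive -> (alive,v1)

Answer: N0=alive,1 N1=alive,0 N2=alive,1 N3=alive,0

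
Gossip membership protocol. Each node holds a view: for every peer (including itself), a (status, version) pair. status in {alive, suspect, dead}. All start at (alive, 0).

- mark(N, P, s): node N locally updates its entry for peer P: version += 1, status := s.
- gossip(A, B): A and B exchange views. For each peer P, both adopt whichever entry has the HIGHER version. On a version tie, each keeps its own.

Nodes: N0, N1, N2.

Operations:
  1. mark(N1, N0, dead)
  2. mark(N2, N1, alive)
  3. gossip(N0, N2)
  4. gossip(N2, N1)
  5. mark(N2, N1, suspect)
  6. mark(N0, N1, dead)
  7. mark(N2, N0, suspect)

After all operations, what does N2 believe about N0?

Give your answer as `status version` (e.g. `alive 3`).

Answer: suspect 2

Derivation:
Op 1: N1 marks N0=dead -> (dead,v1)
Op 2: N2 marks N1=alive -> (alive,v1)
Op 3: gossip N0<->N2 -> N0.N0=(alive,v0) N0.N1=(alive,v1) N0.N2=(alive,v0) | N2.N0=(alive,v0) N2.N1=(alive,v1) N2.N2=(alive,v0)
Op 4: gossip N2<->N1 -> N2.N0=(dead,v1) N2.N1=(alive,v1) N2.N2=(alive,v0) | N1.N0=(dead,v1) N1.N1=(alive,v1) N1.N2=(alive,v0)
Op 5: N2 marks N1=suspect -> (suspect,v2)
Op 6: N0 marks N1=dead -> (dead,v2)
Op 7: N2 marks N0=suspect -> (suspect,v2)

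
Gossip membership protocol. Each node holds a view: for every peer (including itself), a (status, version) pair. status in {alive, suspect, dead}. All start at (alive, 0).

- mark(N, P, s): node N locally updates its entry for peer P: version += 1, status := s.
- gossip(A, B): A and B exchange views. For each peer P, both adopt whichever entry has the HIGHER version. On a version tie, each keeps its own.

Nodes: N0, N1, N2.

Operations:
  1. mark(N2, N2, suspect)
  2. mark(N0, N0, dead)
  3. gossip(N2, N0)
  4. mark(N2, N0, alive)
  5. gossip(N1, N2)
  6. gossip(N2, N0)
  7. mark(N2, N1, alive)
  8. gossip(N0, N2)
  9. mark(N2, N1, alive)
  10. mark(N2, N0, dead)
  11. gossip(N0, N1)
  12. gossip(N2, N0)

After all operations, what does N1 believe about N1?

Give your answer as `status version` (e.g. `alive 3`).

Op 1: N2 marks N2=suspect -> (suspect,v1)
Op 2: N0 marks N0=dead -> (dead,v1)
Op 3: gossip N2<->N0 -> N2.N0=(dead,v1) N2.N1=(alive,v0) N2.N2=(suspect,v1) | N0.N0=(dead,v1) N0.N1=(alive,v0) N0.N2=(suspect,v1)
Op 4: N2 marks N0=alive -> (alive,v2)
Op 5: gossip N1<->N2 -> N1.N0=(alive,v2) N1.N1=(alive,v0) N1.N2=(suspect,v1) | N2.N0=(alive,v2) N2.N1=(alive,v0) N2.N2=(suspect,v1)
Op 6: gossip N2<->N0 -> N2.N0=(alive,v2) N2.N1=(alive,v0) N2.N2=(suspect,v1) | N0.N0=(alive,v2) N0.N1=(alive,v0) N0.N2=(suspect,v1)
Op 7: N2 marks N1=alive -> (alive,v1)
Op 8: gossip N0<->N2 -> N0.N0=(alive,v2) N0.N1=(alive,v1) N0.N2=(suspect,v1) | N2.N0=(alive,v2) N2.N1=(alive,v1) N2.N2=(suspect,v1)
Op 9: N2 marks N1=alive -> (alive,v2)
Op 10: N2 marks N0=dead -> (dead,v3)
Op 11: gossip N0<->N1 -> N0.N0=(alive,v2) N0.N1=(alive,v1) N0.N2=(suspect,v1) | N1.N0=(alive,v2) N1.N1=(alive,v1) N1.N2=(suspect,v1)
Op 12: gossip N2<->N0 -> N2.N0=(dead,v3) N2.N1=(alive,v2) N2.N2=(suspect,v1) | N0.N0=(dead,v3) N0.N1=(alive,v2) N0.N2=(suspect,v1)

Answer: alive 1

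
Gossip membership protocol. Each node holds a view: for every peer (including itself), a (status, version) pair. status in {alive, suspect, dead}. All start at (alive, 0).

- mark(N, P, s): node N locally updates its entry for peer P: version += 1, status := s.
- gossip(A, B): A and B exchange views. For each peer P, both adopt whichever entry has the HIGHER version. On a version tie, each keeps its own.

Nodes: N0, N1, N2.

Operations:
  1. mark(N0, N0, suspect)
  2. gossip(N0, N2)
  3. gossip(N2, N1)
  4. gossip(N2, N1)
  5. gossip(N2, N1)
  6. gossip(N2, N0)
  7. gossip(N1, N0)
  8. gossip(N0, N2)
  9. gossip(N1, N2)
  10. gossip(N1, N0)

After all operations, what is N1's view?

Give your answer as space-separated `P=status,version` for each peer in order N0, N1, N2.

Answer: N0=suspect,1 N1=alive,0 N2=alive,0

Derivation:
Op 1: N0 marks N0=suspect -> (suspect,v1)
Op 2: gossip N0<->N2 -> N0.N0=(suspect,v1) N0.N1=(alive,v0) N0.N2=(alive,v0) | N2.N0=(suspect,v1) N2.N1=(alive,v0) N2.N2=(alive,v0)
Op 3: gossip N2<->N1 -> N2.N0=(suspect,v1) N2.N1=(alive,v0) N2.N2=(alive,v0) | N1.N0=(suspect,v1) N1.N1=(alive,v0) N1.N2=(alive,v0)
Op 4: gossip N2<->N1 -> N2.N0=(suspect,v1) N2.N1=(alive,v0) N2.N2=(alive,v0) | N1.N0=(suspect,v1) N1.N1=(alive,v0) N1.N2=(alive,v0)
Op 5: gossip N2<->N1 -> N2.N0=(suspect,v1) N2.N1=(alive,v0) N2.N2=(alive,v0) | N1.N0=(suspect,v1) N1.N1=(alive,v0) N1.N2=(alive,v0)
Op 6: gossip N2<->N0 -> N2.N0=(suspect,v1) N2.N1=(alive,v0) N2.N2=(alive,v0) | N0.N0=(suspect,v1) N0.N1=(alive,v0) N0.N2=(alive,v0)
Op 7: gossip N1<->N0 -> N1.N0=(suspect,v1) N1.N1=(alive,v0) N1.N2=(alive,v0) | N0.N0=(suspect,v1) N0.N1=(alive,v0) N0.N2=(alive,v0)
Op 8: gossip N0<->N2 -> N0.N0=(suspect,v1) N0.N1=(alive,v0) N0.N2=(alive,v0) | N2.N0=(suspect,v1) N2.N1=(alive,v0) N2.N2=(alive,v0)
Op 9: gossip N1<->N2 -> N1.N0=(suspect,v1) N1.N1=(alive,v0) N1.N2=(alive,v0) | N2.N0=(suspect,v1) N2.N1=(alive,v0) N2.N2=(alive,v0)
Op 10: gossip N1<->N0 -> N1.N0=(suspect,v1) N1.N1=(alive,v0) N1.N2=(alive,v0) | N0.N0=(suspect,v1) N0.N1=(alive,v0) N0.N2=(alive,v0)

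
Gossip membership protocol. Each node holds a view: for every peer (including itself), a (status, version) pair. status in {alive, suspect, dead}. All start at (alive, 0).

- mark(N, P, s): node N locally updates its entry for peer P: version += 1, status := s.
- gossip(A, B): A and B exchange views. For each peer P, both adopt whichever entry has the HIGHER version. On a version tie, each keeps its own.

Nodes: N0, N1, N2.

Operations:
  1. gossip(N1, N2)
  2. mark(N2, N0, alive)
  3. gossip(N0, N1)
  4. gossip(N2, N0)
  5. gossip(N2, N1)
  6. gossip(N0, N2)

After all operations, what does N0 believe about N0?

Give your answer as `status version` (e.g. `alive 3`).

Answer: alive 1

Derivation:
Op 1: gossip N1<->N2 -> N1.N0=(alive,v0) N1.N1=(alive,v0) N1.N2=(alive,v0) | N2.N0=(alive,v0) N2.N1=(alive,v0) N2.N2=(alive,v0)
Op 2: N2 marks N0=alive -> (alive,v1)
Op 3: gossip N0<->N1 -> N0.N0=(alive,v0) N0.N1=(alive,v0) N0.N2=(alive,v0) | N1.N0=(alive,v0) N1.N1=(alive,v0) N1.N2=(alive,v0)
Op 4: gossip N2<->N0 -> N2.N0=(alive,v1) N2.N1=(alive,v0) N2.N2=(alive,v0) | N0.N0=(alive,v1) N0.N1=(alive,v0) N0.N2=(alive,v0)
Op 5: gossip N2<->N1 -> N2.N0=(alive,v1) N2.N1=(alive,v0) N2.N2=(alive,v0) | N1.N0=(alive,v1) N1.N1=(alive,v0) N1.N2=(alive,v0)
Op 6: gossip N0<->N2 -> N0.N0=(alive,v1) N0.N1=(alive,v0) N0.N2=(alive,v0) | N2.N0=(alive,v1) N2.N1=(alive,v0) N2.N2=(alive,v0)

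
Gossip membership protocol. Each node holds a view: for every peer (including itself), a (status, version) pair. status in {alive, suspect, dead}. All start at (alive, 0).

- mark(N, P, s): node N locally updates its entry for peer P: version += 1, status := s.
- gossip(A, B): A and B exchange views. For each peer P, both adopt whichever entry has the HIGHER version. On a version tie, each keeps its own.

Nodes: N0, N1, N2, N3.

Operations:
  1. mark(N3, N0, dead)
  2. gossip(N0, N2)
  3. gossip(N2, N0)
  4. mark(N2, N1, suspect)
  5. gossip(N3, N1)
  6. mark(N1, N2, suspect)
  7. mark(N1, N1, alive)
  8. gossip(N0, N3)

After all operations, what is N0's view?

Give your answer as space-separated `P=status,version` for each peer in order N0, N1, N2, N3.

Answer: N0=dead,1 N1=alive,0 N2=alive,0 N3=alive,0

Derivation:
Op 1: N3 marks N0=dead -> (dead,v1)
Op 2: gossip N0<->N2 -> N0.N0=(alive,v0) N0.N1=(alive,v0) N0.N2=(alive,v0) N0.N3=(alive,v0) | N2.N0=(alive,v0) N2.N1=(alive,v0) N2.N2=(alive,v0) N2.N3=(alive,v0)
Op 3: gossip N2<->N0 -> N2.N0=(alive,v0) N2.N1=(alive,v0) N2.N2=(alive,v0) N2.N3=(alive,v0) | N0.N0=(alive,v0) N0.N1=(alive,v0) N0.N2=(alive,v0) N0.N3=(alive,v0)
Op 4: N2 marks N1=suspect -> (suspect,v1)
Op 5: gossip N3<->N1 -> N3.N0=(dead,v1) N3.N1=(alive,v0) N3.N2=(alive,v0) N3.N3=(alive,v0) | N1.N0=(dead,v1) N1.N1=(alive,v0) N1.N2=(alive,v0) N1.N3=(alive,v0)
Op 6: N1 marks N2=suspect -> (suspect,v1)
Op 7: N1 marks N1=alive -> (alive,v1)
Op 8: gossip N0<->N3 -> N0.N0=(dead,v1) N0.N1=(alive,v0) N0.N2=(alive,v0) N0.N3=(alive,v0) | N3.N0=(dead,v1) N3.N1=(alive,v0) N3.N2=(alive,v0) N3.N3=(alive,v0)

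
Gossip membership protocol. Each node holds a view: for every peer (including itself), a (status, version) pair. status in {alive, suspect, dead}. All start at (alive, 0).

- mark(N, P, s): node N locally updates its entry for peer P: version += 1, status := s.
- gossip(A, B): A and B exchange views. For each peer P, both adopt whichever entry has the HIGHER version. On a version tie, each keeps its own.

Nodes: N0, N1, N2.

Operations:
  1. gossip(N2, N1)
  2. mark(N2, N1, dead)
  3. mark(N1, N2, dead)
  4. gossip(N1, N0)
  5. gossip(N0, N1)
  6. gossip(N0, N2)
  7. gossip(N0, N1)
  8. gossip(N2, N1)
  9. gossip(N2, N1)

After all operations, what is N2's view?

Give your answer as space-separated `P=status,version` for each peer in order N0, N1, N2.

Answer: N0=alive,0 N1=dead,1 N2=dead,1

Derivation:
Op 1: gossip N2<->N1 -> N2.N0=(alive,v0) N2.N1=(alive,v0) N2.N2=(alive,v0) | N1.N0=(alive,v0) N1.N1=(alive,v0) N1.N2=(alive,v0)
Op 2: N2 marks N1=dead -> (dead,v1)
Op 3: N1 marks N2=dead -> (dead,v1)
Op 4: gossip N1<->N0 -> N1.N0=(alive,v0) N1.N1=(alive,v0) N1.N2=(dead,v1) | N0.N0=(alive,v0) N0.N1=(alive,v0) N0.N2=(dead,v1)
Op 5: gossip N0<->N1 -> N0.N0=(alive,v0) N0.N1=(alive,v0) N0.N2=(dead,v1) | N1.N0=(alive,v0) N1.N1=(alive,v0) N1.N2=(dead,v1)
Op 6: gossip N0<->N2 -> N0.N0=(alive,v0) N0.N1=(dead,v1) N0.N2=(dead,v1) | N2.N0=(alive,v0) N2.N1=(dead,v1) N2.N2=(dead,v1)
Op 7: gossip N0<->N1 -> N0.N0=(alive,v0) N0.N1=(dead,v1) N0.N2=(dead,v1) | N1.N0=(alive,v0) N1.N1=(dead,v1) N1.N2=(dead,v1)
Op 8: gossip N2<->N1 -> N2.N0=(alive,v0) N2.N1=(dead,v1) N2.N2=(dead,v1) | N1.N0=(alive,v0) N1.N1=(dead,v1) N1.N2=(dead,v1)
Op 9: gossip N2<->N1 -> N2.N0=(alive,v0) N2.N1=(dead,v1) N2.N2=(dead,v1) | N1.N0=(alive,v0) N1.N1=(dead,v1) N1.N2=(dead,v1)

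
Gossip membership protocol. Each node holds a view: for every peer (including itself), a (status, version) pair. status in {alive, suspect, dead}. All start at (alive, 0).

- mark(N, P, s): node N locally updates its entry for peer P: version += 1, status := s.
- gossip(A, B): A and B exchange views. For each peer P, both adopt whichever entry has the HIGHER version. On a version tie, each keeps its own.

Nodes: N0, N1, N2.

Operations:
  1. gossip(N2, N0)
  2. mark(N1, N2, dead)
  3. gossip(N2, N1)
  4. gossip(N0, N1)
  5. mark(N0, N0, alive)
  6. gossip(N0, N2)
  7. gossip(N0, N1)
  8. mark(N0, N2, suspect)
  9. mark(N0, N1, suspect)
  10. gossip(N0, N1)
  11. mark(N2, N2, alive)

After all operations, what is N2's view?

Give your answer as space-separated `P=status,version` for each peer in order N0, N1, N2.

Answer: N0=alive,1 N1=alive,0 N2=alive,2

Derivation:
Op 1: gossip N2<->N0 -> N2.N0=(alive,v0) N2.N1=(alive,v0) N2.N2=(alive,v0) | N0.N0=(alive,v0) N0.N1=(alive,v0) N0.N2=(alive,v0)
Op 2: N1 marks N2=dead -> (dead,v1)
Op 3: gossip N2<->N1 -> N2.N0=(alive,v0) N2.N1=(alive,v0) N2.N2=(dead,v1) | N1.N0=(alive,v0) N1.N1=(alive,v0) N1.N2=(dead,v1)
Op 4: gossip N0<->N1 -> N0.N0=(alive,v0) N0.N1=(alive,v0) N0.N2=(dead,v1) | N1.N0=(alive,v0) N1.N1=(alive,v0) N1.N2=(dead,v1)
Op 5: N0 marks N0=alive -> (alive,v1)
Op 6: gossip N0<->N2 -> N0.N0=(alive,v1) N0.N1=(alive,v0) N0.N2=(dead,v1) | N2.N0=(alive,v1) N2.N1=(alive,v0) N2.N2=(dead,v1)
Op 7: gossip N0<->N1 -> N0.N0=(alive,v1) N0.N1=(alive,v0) N0.N2=(dead,v1) | N1.N0=(alive,v1) N1.N1=(alive,v0) N1.N2=(dead,v1)
Op 8: N0 marks N2=suspect -> (suspect,v2)
Op 9: N0 marks N1=suspect -> (suspect,v1)
Op 10: gossip N0<->N1 -> N0.N0=(alive,v1) N0.N1=(suspect,v1) N0.N2=(suspect,v2) | N1.N0=(alive,v1) N1.N1=(suspect,v1) N1.N2=(suspect,v2)
Op 11: N2 marks N2=alive -> (alive,v2)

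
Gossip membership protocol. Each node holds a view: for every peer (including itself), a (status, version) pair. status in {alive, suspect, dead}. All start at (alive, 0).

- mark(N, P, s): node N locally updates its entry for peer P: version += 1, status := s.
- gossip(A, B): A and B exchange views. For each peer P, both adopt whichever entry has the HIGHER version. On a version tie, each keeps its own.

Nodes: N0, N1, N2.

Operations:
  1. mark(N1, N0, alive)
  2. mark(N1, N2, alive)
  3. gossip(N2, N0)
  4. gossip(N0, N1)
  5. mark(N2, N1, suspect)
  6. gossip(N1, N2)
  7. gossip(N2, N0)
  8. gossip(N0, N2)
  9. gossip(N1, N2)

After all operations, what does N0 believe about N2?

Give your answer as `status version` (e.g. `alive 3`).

Answer: alive 1

Derivation:
Op 1: N1 marks N0=alive -> (alive,v1)
Op 2: N1 marks N2=alive -> (alive,v1)
Op 3: gossip N2<->N0 -> N2.N0=(alive,v0) N2.N1=(alive,v0) N2.N2=(alive,v0) | N0.N0=(alive,v0) N0.N1=(alive,v0) N0.N2=(alive,v0)
Op 4: gossip N0<->N1 -> N0.N0=(alive,v1) N0.N1=(alive,v0) N0.N2=(alive,v1) | N1.N0=(alive,v1) N1.N1=(alive,v0) N1.N2=(alive,v1)
Op 5: N2 marks N1=suspect -> (suspect,v1)
Op 6: gossip N1<->N2 -> N1.N0=(alive,v1) N1.N1=(suspect,v1) N1.N2=(alive,v1) | N2.N0=(alive,v1) N2.N1=(suspect,v1) N2.N2=(alive,v1)
Op 7: gossip N2<->N0 -> N2.N0=(alive,v1) N2.N1=(suspect,v1) N2.N2=(alive,v1) | N0.N0=(alive,v1) N0.N1=(suspect,v1) N0.N2=(alive,v1)
Op 8: gossip N0<->N2 -> N0.N0=(alive,v1) N0.N1=(suspect,v1) N0.N2=(alive,v1) | N2.N0=(alive,v1) N2.N1=(suspect,v1) N2.N2=(alive,v1)
Op 9: gossip N1<->N2 -> N1.N0=(alive,v1) N1.N1=(suspect,v1) N1.N2=(alive,v1) | N2.N0=(alive,v1) N2.N1=(suspect,v1) N2.N2=(alive,v1)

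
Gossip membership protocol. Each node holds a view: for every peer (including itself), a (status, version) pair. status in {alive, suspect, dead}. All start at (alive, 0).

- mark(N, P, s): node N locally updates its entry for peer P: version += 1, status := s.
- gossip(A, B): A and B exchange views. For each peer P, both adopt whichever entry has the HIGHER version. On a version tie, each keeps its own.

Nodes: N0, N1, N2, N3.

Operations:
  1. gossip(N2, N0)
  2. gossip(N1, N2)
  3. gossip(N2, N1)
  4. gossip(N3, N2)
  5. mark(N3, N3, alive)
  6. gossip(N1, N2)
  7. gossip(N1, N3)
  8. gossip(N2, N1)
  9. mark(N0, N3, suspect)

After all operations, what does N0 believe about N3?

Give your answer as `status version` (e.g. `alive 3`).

Op 1: gossip N2<->N0 -> N2.N0=(alive,v0) N2.N1=(alive,v0) N2.N2=(alive,v0) N2.N3=(alive,v0) | N0.N0=(alive,v0) N0.N1=(alive,v0) N0.N2=(alive,v0) N0.N3=(alive,v0)
Op 2: gossip N1<->N2 -> N1.N0=(alive,v0) N1.N1=(alive,v0) N1.N2=(alive,v0) N1.N3=(alive,v0) | N2.N0=(alive,v0) N2.N1=(alive,v0) N2.N2=(alive,v0) N2.N3=(alive,v0)
Op 3: gossip N2<->N1 -> N2.N0=(alive,v0) N2.N1=(alive,v0) N2.N2=(alive,v0) N2.N3=(alive,v0) | N1.N0=(alive,v0) N1.N1=(alive,v0) N1.N2=(alive,v0) N1.N3=(alive,v0)
Op 4: gossip N3<->N2 -> N3.N0=(alive,v0) N3.N1=(alive,v0) N3.N2=(alive,v0) N3.N3=(alive,v0) | N2.N0=(alive,v0) N2.N1=(alive,v0) N2.N2=(alive,v0) N2.N3=(alive,v0)
Op 5: N3 marks N3=alive -> (alive,v1)
Op 6: gossip N1<->N2 -> N1.N0=(alive,v0) N1.N1=(alive,v0) N1.N2=(alive,v0) N1.N3=(alive,v0) | N2.N0=(alive,v0) N2.N1=(alive,v0) N2.N2=(alive,v0) N2.N3=(alive,v0)
Op 7: gossip N1<->N3 -> N1.N0=(alive,v0) N1.N1=(alive,v0) N1.N2=(alive,v0) N1.N3=(alive,v1) | N3.N0=(alive,v0) N3.N1=(alive,v0) N3.N2=(alive,v0) N3.N3=(alive,v1)
Op 8: gossip N2<->N1 -> N2.N0=(alive,v0) N2.N1=(alive,v0) N2.N2=(alive,v0) N2.N3=(alive,v1) | N1.N0=(alive,v0) N1.N1=(alive,v0) N1.N2=(alive,v0) N1.N3=(alive,v1)
Op 9: N0 marks N3=suspect -> (suspect,v1)

Answer: suspect 1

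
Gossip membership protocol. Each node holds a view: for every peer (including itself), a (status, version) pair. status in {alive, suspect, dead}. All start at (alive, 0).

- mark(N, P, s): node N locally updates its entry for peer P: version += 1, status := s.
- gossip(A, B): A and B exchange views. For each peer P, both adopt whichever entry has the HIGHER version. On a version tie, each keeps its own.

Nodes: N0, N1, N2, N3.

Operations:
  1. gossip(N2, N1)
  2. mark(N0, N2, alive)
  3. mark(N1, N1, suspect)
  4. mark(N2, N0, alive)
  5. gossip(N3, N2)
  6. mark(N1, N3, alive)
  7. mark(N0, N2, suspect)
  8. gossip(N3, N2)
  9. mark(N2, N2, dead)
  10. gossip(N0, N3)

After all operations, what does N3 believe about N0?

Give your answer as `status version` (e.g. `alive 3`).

Answer: alive 1

Derivation:
Op 1: gossip N2<->N1 -> N2.N0=(alive,v0) N2.N1=(alive,v0) N2.N2=(alive,v0) N2.N3=(alive,v0) | N1.N0=(alive,v0) N1.N1=(alive,v0) N1.N2=(alive,v0) N1.N3=(alive,v0)
Op 2: N0 marks N2=alive -> (alive,v1)
Op 3: N1 marks N1=suspect -> (suspect,v1)
Op 4: N2 marks N0=alive -> (alive,v1)
Op 5: gossip N3<->N2 -> N3.N0=(alive,v1) N3.N1=(alive,v0) N3.N2=(alive,v0) N3.N3=(alive,v0) | N2.N0=(alive,v1) N2.N1=(alive,v0) N2.N2=(alive,v0) N2.N3=(alive,v0)
Op 6: N1 marks N3=alive -> (alive,v1)
Op 7: N0 marks N2=suspect -> (suspect,v2)
Op 8: gossip N3<->N2 -> N3.N0=(alive,v1) N3.N1=(alive,v0) N3.N2=(alive,v0) N3.N3=(alive,v0) | N2.N0=(alive,v1) N2.N1=(alive,v0) N2.N2=(alive,v0) N2.N3=(alive,v0)
Op 9: N2 marks N2=dead -> (dead,v1)
Op 10: gossip N0<->N3 -> N0.N0=(alive,v1) N0.N1=(alive,v0) N0.N2=(suspect,v2) N0.N3=(alive,v0) | N3.N0=(alive,v1) N3.N1=(alive,v0) N3.N2=(suspect,v2) N3.N3=(alive,v0)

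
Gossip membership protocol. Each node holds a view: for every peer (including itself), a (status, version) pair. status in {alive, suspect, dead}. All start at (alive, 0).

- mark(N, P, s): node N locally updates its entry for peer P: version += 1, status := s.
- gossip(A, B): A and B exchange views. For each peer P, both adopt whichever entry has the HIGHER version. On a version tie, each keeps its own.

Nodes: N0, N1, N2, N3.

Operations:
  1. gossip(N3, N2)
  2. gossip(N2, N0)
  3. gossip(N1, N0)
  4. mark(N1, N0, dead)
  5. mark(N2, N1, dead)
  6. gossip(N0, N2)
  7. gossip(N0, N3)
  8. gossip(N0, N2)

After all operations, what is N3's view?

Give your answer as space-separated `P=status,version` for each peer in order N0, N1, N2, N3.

Op 1: gossip N3<->N2 -> N3.N0=(alive,v0) N3.N1=(alive,v0) N3.N2=(alive,v0) N3.N3=(alive,v0) | N2.N0=(alive,v0) N2.N1=(alive,v0) N2.N2=(alive,v0) N2.N3=(alive,v0)
Op 2: gossip N2<->N0 -> N2.N0=(alive,v0) N2.N1=(alive,v0) N2.N2=(alive,v0) N2.N3=(alive,v0) | N0.N0=(alive,v0) N0.N1=(alive,v0) N0.N2=(alive,v0) N0.N3=(alive,v0)
Op 3: gossip N1<->N0 -> N1.N0=(alive,v0) N1.N1=(alive,v0) N1.N2=(alive,v0) N1.N3=(alive,v0) | N0.N0=(alive,v0) N0.N1=(alive,v0) N0.N2=(alive,v0) N0.N3=(alive,v0)
Op 4: N1 marks N0=dead -> (dead,v1)
Op 5: N2 marks N1=dead -> (dead,v1)
Op 6: gossip N0<->N2 -> N0.N0=(alive,v0) N0.N1=(dead,v1) N0.N2=(alive,v0) N0.N3=(alive,v0) | N2.N0=(alive,v0) N2.N1=(dead,v1) N2.N2=(alive,v0) N2.N3=(alive,v0)
Op 7: gossip N0<->N3 -> N0.N0=(alive,v0) N0.N1=(dead,v1) N0.N2=(alive,v0) N0.N3=(alive,v0) | N3.N0=(alive,v0) N3.N1=(dead,v1) N3.N2=(alive,v0) N3.N3=(alive,v0)
Op 8: gossip N0<->N2 -> N0.N0=(alive,v0) N0.N1=(dead,v1) N0.N2=(alive,v0) N0.N3=(alive,v0) | N2.N0=(alive,v0) N2.N1=(dead,v1) N2.N2=(alive,v0) N2.N3=(alive,v0)

Answer: N0=alive,0 N1=dead,1 N2=alive,0 N3=alive,0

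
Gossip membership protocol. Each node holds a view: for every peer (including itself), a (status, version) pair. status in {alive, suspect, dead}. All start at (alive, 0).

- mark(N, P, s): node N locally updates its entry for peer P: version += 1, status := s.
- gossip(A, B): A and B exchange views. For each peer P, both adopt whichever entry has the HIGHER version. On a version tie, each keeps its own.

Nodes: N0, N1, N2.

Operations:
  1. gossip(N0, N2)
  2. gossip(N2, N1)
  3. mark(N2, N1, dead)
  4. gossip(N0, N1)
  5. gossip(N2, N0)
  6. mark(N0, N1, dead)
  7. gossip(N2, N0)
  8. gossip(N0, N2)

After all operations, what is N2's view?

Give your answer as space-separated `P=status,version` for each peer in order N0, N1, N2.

Op 1: gossip N0<->N2 -> N0.N0=(alive,v0) N0.N1=(alive,v0) N0.N2=(alive,v0) | N2.N0=(alive,v0) N2.N1=(alive,v0) N2.N2=(alive,v0)
Op 2: gossip N2<->N1 -> N2.N0=(alive,v0) N2.N1=(alive,v0) N2.N2=(alive,v0) | N1.N0=(alive,v0) N1.N1=(alive,v0) N1.N2=(alive,v0)
Op 3: N2 marks N1=dead -> (dead,v1)
Op 4: gossip N0<->N1 -> N0.N0=(alive,v0) N0.N1=(alive,v0) N0.N2=(alive,v0) | N1.N0=(alive,v0) N1.N1=(alive,v0) N1.N2=(alive,v0)
Op 5: gossip N2<->N0 -> N2.N0=(alive,v0) N2.N1=(dead,v1) N2.N2=(alive,v0) | N0.N0=(alive,v0) N0.N1=(dead,v1) N0.N2=(alive,v0)
Op 6: N0 marks N1=dead -> (dead,v2)
Op 7: gossip N2<->N0 -> N2.N0=(alive,v0) N2.N1=(dead,v2) N2.N2=(alive,v0) | N0.N0=(alive,v0) N0.N1=(dead,v2) N0.N2=(alive,v0)
Op 8: gossip N0<->N2 -> N0.N0=(alive,v0) N0.N1=(dead,v2) N0.N2=(alive,v0) | N2.N0=(alive,v0) N2.N1=(dead,v2) N2.N2=(alive,v0)

Answer: N0=alive,0 N1=dead,2 N2=alive,0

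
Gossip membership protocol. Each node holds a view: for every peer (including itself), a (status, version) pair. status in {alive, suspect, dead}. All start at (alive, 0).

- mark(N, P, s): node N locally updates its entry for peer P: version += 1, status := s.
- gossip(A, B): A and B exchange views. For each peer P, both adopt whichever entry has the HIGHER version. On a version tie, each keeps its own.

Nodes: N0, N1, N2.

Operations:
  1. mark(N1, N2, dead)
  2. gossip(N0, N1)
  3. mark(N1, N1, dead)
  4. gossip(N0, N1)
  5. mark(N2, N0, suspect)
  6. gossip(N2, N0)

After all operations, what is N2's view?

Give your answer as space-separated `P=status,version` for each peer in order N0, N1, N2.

Op 1: N1 marks N2=dead -> (dead,v1)
Op 2: gossip N0<->N1 -> N0.N0=(alive,v0) N0.N1=(alive,v0) N0.N2=(dead,v1) | N1.N0=(alive,v0) N1.N1=(alive,v0) N1.N2=(dead,v1)
Op 3: N1 marks N1=dead -> (dead,v1)
Op 4: gossip N0<->N1 -> N0.N0=(alive,v0) N0.N1=(dead,v1) N0.N2=(dead,v1) | N1.N0=(alive,v0) N1.N1=(dead,v1) N1.N2=(dead,v1)
Op 5: N2 marks N0=suspect -> (suspect,v1)
Op 6: gossip N2<->N0 -> N2.N0=(suspect,v1) N2.N1=(dead,v1) N2.N2=(dead,v1) | N0.N0=(suspect,v1) N0.N1=(dead,v1) N0.N2=(dead,v1)

Answer: N0=suspect,1 N1=dead,1 N2=dead,1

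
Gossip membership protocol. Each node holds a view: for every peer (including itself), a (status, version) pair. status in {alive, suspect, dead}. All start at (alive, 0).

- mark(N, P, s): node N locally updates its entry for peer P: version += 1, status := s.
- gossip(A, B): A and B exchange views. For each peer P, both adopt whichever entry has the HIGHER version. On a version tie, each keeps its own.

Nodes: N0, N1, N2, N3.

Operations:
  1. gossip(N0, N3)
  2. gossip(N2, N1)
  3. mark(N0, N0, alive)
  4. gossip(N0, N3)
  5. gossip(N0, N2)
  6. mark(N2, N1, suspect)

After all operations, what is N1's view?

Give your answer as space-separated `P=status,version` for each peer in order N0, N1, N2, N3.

Answer: N0=alive,0 N1=alive,0 N2=alive,0 N3=alive,0

Derivation:
Op 1: gossip N0<->N3 -> N0.N0=(alive,v0) N0.N1=(alive,v0) N0.N2=(alive,v0) N0.N3=(alive,v0) | N3.N0=(alive,v0) N3.N1=(alive,v0) N3.N2=(alive,v0) N3.N3=(alive,v0)
Op 2: gossip N2<->N1 -> N2.N0=(alive,v0) N2.N1=(alive,v0) N2.N2=(alive,v0) N2.N3=(alive,v0) | N1.N0=(alive,v0) N1.N1=(alive,v0) N1.N2=(alive,v0) N1.N3=(alive,v0)
Op 3: N0 marks N0=alive -> (alive,v1)
Op 4: gossip N0<->N3 -> N0.N0=(alive,v1) N0.N1=(alive,v0) N0.N2=(alive,v0) N0.N3=(alive,v0) | N3.N0=(alive,v1) N3.N1=(alive,v0) N3.N2=(alive,v0) N3.N3=(alive,v0)
Op 5: gossip N0<->N2 -> N0.N0=(alive,v1) N0.N1=(alive,v0) N0.N2=(alive,v0) N0.N3=(alive,v0) | N2.N0=(alive,v1) N2.N1=(alive,v0) N2.N2=(alive,v0) N2.N3=(alive,v0)
Op 6: N2 marks N1=suspect -> (suspect,v1)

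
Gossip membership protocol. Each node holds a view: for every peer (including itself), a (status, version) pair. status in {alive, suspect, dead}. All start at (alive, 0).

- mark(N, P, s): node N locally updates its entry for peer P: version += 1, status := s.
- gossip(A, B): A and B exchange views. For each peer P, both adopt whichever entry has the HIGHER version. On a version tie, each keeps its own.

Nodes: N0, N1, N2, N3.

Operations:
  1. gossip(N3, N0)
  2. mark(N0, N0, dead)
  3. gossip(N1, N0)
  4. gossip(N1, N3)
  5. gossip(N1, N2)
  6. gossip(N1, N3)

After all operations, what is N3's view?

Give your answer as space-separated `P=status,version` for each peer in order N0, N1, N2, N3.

Op 1: gossip N3<->N0 -> N3.N0=(alive,v0) N3.N1=(alive,v0) N3.N2=(alive,v0) N3.N3=(alive,v0) | N0.N0=(alive,v0) N0.N1=(alive,v0) N0.N2=(alive,v0) N0.N3=(alive,v0)
Op 2: N0 marks N0=dead -> (dead,v1)
Op 3: gossip N1<->N0 -> N1.N0=(dead,v1) N1.N1=(alive,v0) N1.N2=(alive,v0) N1.N3=(alive,v0) | N0.N0=(dead,v1) N0.N1=(alive,v0) N0.N2=(alive,v0) N0.N3=(alive,v0)
Op 4: gossip N1<->N3 -> N1.N0=(dead,v1) N1.N1=(alive,v0) N1.N2=(alive,v0) N1.N3=(alive,v0) | N3.N0=(dead,v1) N3.N1=(alive,v0) N3.N2=(alive,v0) N3.N3=(alive,v0)
Op 5: gossip N1<->N2 -> N1.N0=(dead,v1) N1.N1=(alive,v0) N1.N2=(alive,v0) N1.N3=(alive,v0) | N2.N0=(dead,v1) N2.N1=(alive,v0) N2.N2=(alive,v0) N2.N3=(alive,v0)
Op 6: gossip N1<->N3 -> N1.N0=(dead,v1) N1.N1=(alive,v0) N1.N2=(alive,v0) N1.N3=(alive,v0) | N3.N0=(dead,v1) N3.N1=(alive,v0) N3.N2=(alive,v0) N3.N3=(alive,v0)

Answer: N0=dead,1 N1=alive,0 N2=alive,0 N3=alive,0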